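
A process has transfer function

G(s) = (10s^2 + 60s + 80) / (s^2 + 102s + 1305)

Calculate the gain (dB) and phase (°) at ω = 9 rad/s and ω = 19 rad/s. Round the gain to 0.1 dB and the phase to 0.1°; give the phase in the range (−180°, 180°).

Substitute s = j9:
Numerator: 10(j9)^2 + 60(j9) + 80 = -730 + j540
Denominator: (j9)^2 + 102(j9) + 1305 = 1224 + j918
|N| = √(730² + 540²) ≈ 908.02, ∠N ≈ 143.51°
|D| = √(1224² + 918²) ≈ 1530, ∠D ≈ 36.87°
|G| = 908.02 / 1530 ≈ 0.59348
Gain = 20 log₁₀(0.59348) ≈ -4.53 dB
∠G = 143.51° − 36.87° = 106.64°

Substitute s = j19:
Numerator: 10(j19)^2 + 60(j19) + 80 = -3530 + j1140
Denominator: (j19)^2 + 102(j19) + 1305 = 944 + j1938
|N| = √(3530² + 1140²) ≈ 3709.5, ∠N ≈ 162.10°
|D| = √(944² + 1938²) ≈ 2155.7, ∠D ≈ 64.03°
|G| = 3709.5 / 2155.7 ≈ 1.7208
Gain = 20 log₁₀(1.7208) ≈ 4.71 dB
∠G = 162.10° − 64.03° = 98.07°

ω = 9: -4.5 dB, 106.6°; ω = 19: 4.7 dB, 98.1°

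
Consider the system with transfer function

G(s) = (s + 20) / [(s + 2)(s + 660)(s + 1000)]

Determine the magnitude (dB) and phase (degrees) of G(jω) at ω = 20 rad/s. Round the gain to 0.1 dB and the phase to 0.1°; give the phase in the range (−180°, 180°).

-113.4 dB, -42.2°

At s = jω = j20:
zero (s+20): 20 + j20 → |·| = √(20²+20²) = √800 ≈ 28.284, ∠ = arctan(20/20) ≈ 45.00°
pole (s+2): 2 + j20 → |·| = √(2²+20²) = √404 ≈ 20.1, ∠ = arctan(20/2) ≈ 84.29°
pole (s+660): 660 + j20 → |·| = √(660²+20²) = √436000 ≈ 660.3, ∠ = arctan(20/660) ≈ 1.74°
pole (s+1000): 1000 + j20 → |·| = √(1000²+20²) = √1000400 ≈ 1000.2, ∠ = arctan(20/1000) ≈ 1.15°
|G| = 1 · 28.284 / 1.3275e+07 ≈ 2.1306e-06
Gain = 20 log₁₀(2.1306e-06) ≈ -113.43 dB
∠G = 45.00° − 87.18° = -42.18°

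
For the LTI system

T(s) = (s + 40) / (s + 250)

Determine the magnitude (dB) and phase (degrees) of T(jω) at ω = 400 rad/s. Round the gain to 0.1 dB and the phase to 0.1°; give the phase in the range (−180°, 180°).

-1.4 dB, 26.3°

At s = jω = j400:
zero (s+40): 40 + j400 → |·| = √(40²+400²) = √161600 ≈ 402, ∠ = arctan(400/40) ≈ 84.29°
pole (s+250): 250 + j400 → |·| = √(250²+400²) = √222500 ≈ 471.7, ∠ = arctan(400/250) ≈ 57.99°
|T| = 1 · 402 / 471.7 ≈ 0.85224
Gain = 20 log₁₀(0.85224) ≈ -1.39 dB
∠T = 84.29° − 57.99° = 26.30°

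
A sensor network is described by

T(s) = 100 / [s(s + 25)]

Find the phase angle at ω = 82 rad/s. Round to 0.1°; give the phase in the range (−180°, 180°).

At s = jω = j82:
pole (s+25): 25 + j82 → |·| = √(25²+82²) = √7349 ≈ 85.726, ∠ = arctan(82/25) ≈ 73.04°
pole at origin: |s| = 82, ∠ = 90.00° (in denominator)
∠T = 0.00° − 163.04° = -163.04°

-163.0°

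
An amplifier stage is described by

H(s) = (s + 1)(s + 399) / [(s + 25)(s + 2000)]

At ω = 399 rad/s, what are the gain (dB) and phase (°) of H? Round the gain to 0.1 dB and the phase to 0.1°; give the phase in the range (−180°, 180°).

At s = jω = j399:
zero (s+1): 1 + j399 → |·| = √(1²+399²) = √159202 ≈ 399, ∠ = arctan(399/1) ≈ 89.86°
zero (s+399): 399 + j399 → |·| = √(399²+399²) = √318402 ≈ 564.27, ∠ = arctan(399/399) ≈ 45.00°
pole (s+25): 25 + j399 → |·| = √(25²+399²) = √159826 ≈ 399.78, ∠ = arctan(399/25) ≈ 86.41°
pole (s+2000): 2000 + j399 → |·| = √(2000²+399²) = √4159201 ≈ 2039.4, ∠ = arctan(399/2000) ≈ 11.28°
|H| = 1 · 2.2514e+05 / 8.1531e+05 ≈ 0.27614
Gain = 20 log₁₀(0.27614) ≈ -11.18 dB
∠H = 134.86° − 97.69° = 37.17°

-11.2 dB, 37.2°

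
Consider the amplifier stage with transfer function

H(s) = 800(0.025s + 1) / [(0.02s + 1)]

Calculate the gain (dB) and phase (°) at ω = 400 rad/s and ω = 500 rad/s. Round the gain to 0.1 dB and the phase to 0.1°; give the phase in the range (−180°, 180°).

At ω = 400 rad/s:
zero (1 + j400·0.025) = 1 + j10 → |·| ≈ 10.05, ∠ ≈ 84.29°
pole (1 + j400·0.02) = 1 + j8 → |·| ≈ 8.0623, ∠ ≈ 82.87°
|H| = 800 · 10.05 / (8.0623) ≈ 997.23
Gain = 20 log₁₀(997.23) ≈ 59.98 dB
∠H = (84.29°) − (82.87°) = 1.42°

At ω = 500 rad/s:
zero (1 + j500·0.025) = 1 + j12.5 → |·| ≈ 12.54, ∠ ≈ 85.43°
pole (1 + j500·0.02) = 1 + j10 → |·| ≈ 10.05, ∠ ≈ 84.29°
|H| = 800 · 12.54 / (10.05) ≈ 998.21
Gain = 20 log₁₀(998.21) ≈ 59.98 dB
∠H = (85.43°) − (84.29°) = 1.14°

ω = 400: 60.0 dB, 1.4°; ω = 500: 60.0 dB, 1.1°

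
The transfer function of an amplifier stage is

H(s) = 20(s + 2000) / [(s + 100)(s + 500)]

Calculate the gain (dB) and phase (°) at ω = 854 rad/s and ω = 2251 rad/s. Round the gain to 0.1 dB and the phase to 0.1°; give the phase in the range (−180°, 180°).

At s = jω = j854:
zero (s+2000): 2000 + j854 → |·| = √(2000²+854²) = √4729316 ≈ 2174.7, ∠ = arctan(854/2000) ≈ 23.12°
pole (s+100): 100 + j854 → |·| = √(100²+854²) = √739316 ≈ 859.83, ∠ = arctan(854/100) ≈ 83.32°
pole (s+500): 500 + j854 → |·| = √(500²+854²) = √979316 ≈ 989.6, ∠ = arctan(854/500) ≈ 59.65°
|H| = 20 · 2174.7 / 8.5089e+05 ≈ 0.051116
Gain = 20 log₁₀(0.051116) ≈ -25.83 dB
∠H = 23.12° − 142.97° = -119.85°

At s = jω = j2251:
zero (s+2000): 2000 + j2251 → |·| = √(2000²+2251²) = √9067001 ≈ 3011.1, ∠ = arctan(2251/2000) ≈ 48.38°
pole (s+100): 100 + j2251 → |·| = √(100²+2251²) = √5077001 ≈ 2253.2, ∠ = arctan(2251/100) ≈ 87.46°
pole (s+500): 500 + j2251 → |·| = √(500²+2251²) = √5317001 ≈ 2305.9, ∠ = arctan(2251/500) ≈ 77.48°
|H| = 20 · 3011.1 / 5.1957e+06 ≈ 0.011591
Gain = 20 log₁₀(0.011591) ≈ -38.72 dB
∠H = 48.38° − 164.94° = -116.56°

ω = 854: -25.8 dB, -119.9°; ω = 2251: -38.7 dB, -116.6°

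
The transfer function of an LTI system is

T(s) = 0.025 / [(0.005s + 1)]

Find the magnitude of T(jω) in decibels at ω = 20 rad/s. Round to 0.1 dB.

-32.1 dB

At ω = 20 rad/s:
pole (1 + j20·0.005) = 1 + j0.1 → |·| ≈ 1.005, ∠ ≈ 5.71°
|T| = 0.025 · 1 / (1.005) ≈ 0.024876
Gain = 20 log₁₀(0.024876) ≈ -32.08 dB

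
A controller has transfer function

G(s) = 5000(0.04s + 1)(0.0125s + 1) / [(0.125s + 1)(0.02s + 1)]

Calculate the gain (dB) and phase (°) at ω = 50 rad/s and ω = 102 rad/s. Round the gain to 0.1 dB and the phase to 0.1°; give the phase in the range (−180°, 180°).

ω = 50: 63.4 dB, -30.5°; ω = 102: 61.4 dB, -21.3°

At ω = 50 rad/s:
zero (1 + j50·0.04) = 1 + j2 → |·| ≈ 2.2361, ∠ ≈ 63.43°
zero (1 + j50·0.0125) = 1 + j0.625 → |·| ≈ 1.1792, ∠ ≈ 32.01°
pole (1 + j50·0.125) = 1 + j6.25 → |·| ≈ 6.3295, ∠ ≈ 80.91°
pole (1 + j50·0.02) = 1 + j1 → |·| ≈ 1.4142, ∠ ≈ 45.00°
|G| = 5000 · 2.2361 · 1.1792 / (6.3295 · 1.4142) ≈ 1472.9
Gain = 20 log₁₀(1472.9) ≈ 63.36 dB
∠G = (63.43° + 32.01°) − (80.91° + 45.00°) = -30.47°

At ω = 102 rad/s:
zero (1 + j102·0.04) = 1 + j4.08 → |·| ≈ 4.2008, ∠ ≈ 76.23°
zero (1 + j102·0.0125) = 1 + j1.275 → |·| ≈ 1.6204, ∠ ≈ 51.89°
pole (1 + j102·0.125) = 1 + j12.75 → |·| ≈ 12.789, ∠ ≈ 85.52°
pole (1 + j102·0.02) = 1 + j2.04 → |·| ≈ 2.2719, ∠ ≈ 63.89°
|G| = 5000 · 4.2008 · 1.6204 / (12.789 · 2.2719) ≈ 1171.4
Gain = 20 log₁₀(1171.4) ≈ 61.37 dB
∠G = (76.23° + 51.89°) − (85.52° + 63.89°) = -21.29°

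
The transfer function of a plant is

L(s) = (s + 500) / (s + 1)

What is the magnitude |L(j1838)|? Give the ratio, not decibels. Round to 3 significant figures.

1.04

Substitute s = j1838:
Numerator: (j1838) + 500 = 500 + j1838
Denominator: (j1838) + 1 = 1 + j1838
|N| = √(500² + 1838²) ≈ 1904.8, ∠N ≈ 74.78°
|D| = √(1² + 1838²) ≈ 1838, ∠D ≈ 89.97°
|L| = 1904.8 / 1838 ≈ 1.0363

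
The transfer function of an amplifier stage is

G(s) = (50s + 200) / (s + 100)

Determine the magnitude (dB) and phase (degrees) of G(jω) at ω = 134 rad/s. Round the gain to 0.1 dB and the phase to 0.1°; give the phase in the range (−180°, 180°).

Substitute s = j134:
Numerator: 50(j134) + 200 = 200 + j6700
Denominator: (j134) + 100 = 100 + j134
|N| = √(200² + 6700²) ≈ 6703, ∠N ≈ 88.29°
|D| = √(100² + 134²) ≈ 167.2, ∠D ≈ 53.27°
|G| = 6703 / 167.2 ≈ 40.09
Gain = 20 log₁₀(40.09) ≈ 32.06 dB
∠G = 88.29° − 53.27° = 35.02°

32.1 dB, 35.0°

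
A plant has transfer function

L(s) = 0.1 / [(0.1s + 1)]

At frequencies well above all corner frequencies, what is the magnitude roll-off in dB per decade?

Each pole contributes −20 dB/decade at high frequency; each zero contributes +20 dB/decade.
Net: 0 zero(s) − 1 pole(s) → -20 dB/decade.

-20 dB/decade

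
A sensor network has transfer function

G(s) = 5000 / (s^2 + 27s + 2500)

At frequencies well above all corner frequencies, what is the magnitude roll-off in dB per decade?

-40 dB/decade

Each pole contributes −20 dB/decade at high frequency; each zero contributes +20 dB/decade.
Net: 0 zero(s) − 2 pole(s) → -40 dB/decade.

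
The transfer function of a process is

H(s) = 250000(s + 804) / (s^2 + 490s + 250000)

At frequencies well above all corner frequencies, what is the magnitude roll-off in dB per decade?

-20 dB/decade

Each pole contributes −20 dB/decade at high frequency; each zero contributes +20 dB/decade.
Net: 1 zero(s) − 2 pole(s) → -20 dB/decade.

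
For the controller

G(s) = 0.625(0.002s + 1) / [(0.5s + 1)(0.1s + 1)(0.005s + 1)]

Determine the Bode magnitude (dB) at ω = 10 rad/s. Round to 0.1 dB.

-21.3 dB

At ω = 10 rad/s:
zero (1 + j10·0.002) = 1 + j0.02 → |·| ≈ 1.0002, ∠ ≈ 1.15°
pole (1 + j10·0.5) = 1 + j5 → |·| ≈ 5.099, ∠ ≈ 78.69°
pole (1 + j10·0.1) = 1 + j1 → |·| ≈ 1.4142, ∠ ≈ 45.00°
pole (1 + j10·0.005) = 1 + j0.05 → |·| ≈ 1.0012, ∠ ≈ 2.86°
|G| = 0.625 · 1.0002 / (5.099 · 1.4142 · 1.0012) ≈ 0.086586
Gain = 20 log₁₀(0.086586) ≈ -21.25 dB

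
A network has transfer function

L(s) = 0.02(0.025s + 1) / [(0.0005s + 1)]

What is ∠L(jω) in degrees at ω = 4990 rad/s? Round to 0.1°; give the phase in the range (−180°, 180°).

21.4°

At ω = 4990 rad/s:
zero (1 + j4990·0.025) = 1 + j124.75 → |·| ≈ 124.75, ∠ ≈ 89.54°
pole (1 + j4990·0.0005) = 1 + j2.495 → |·| ≈ 2.6879, ∠ ≈ 68.16°
∠L = (89.54°) − (68.16°) = 21.38°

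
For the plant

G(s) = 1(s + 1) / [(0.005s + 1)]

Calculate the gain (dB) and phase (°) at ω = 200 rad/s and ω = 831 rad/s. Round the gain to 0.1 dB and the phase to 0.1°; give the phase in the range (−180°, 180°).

ω = 200: 43.0 dB, 44.7°; ω = 831: 45.8 dB, 13.5°

At ω = 200 rad/s:
zero (1 + j200·1) = 1 + j200 → |·| ≈ 200, ∠ ≈ 89.71°
pole (1 + j200·0.005) = 1 + j1 → |·| ≈ 1.4142, ∠ ≈ 45.00°
|G| = 1 · 200 / (1.4142) ≈ 141.42
Gain = 20 log₁₀(141.42) ≈ 43.01 dB
∠G = (89.71°) − (45.00°) = 44.71°

At ω = 831 rad/s:
zero (1 + j831·1) = 1 + j831 → |·| ≈ 831, ∠ ≈ 89.93°
pole (1 + j831·0.005) = 1 + j4.155 → |·| ≈ 4.2736, ∠ ≈ 76.47°
|G| = 1 · 831 / (4.2736) ≈ 194.45
Gain = 20 log₁₀(194.45) ≈ 45.78 dB
∠G = (89.93°) − (76.47°) = 13.46°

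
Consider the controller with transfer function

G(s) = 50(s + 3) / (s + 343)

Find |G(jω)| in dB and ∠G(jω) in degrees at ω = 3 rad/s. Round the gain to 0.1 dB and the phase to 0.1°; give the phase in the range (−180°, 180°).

-4.2 dB, 44.5°

At s = jω = j3:
zero (s+3): 3 + j3 → |·| = √(3²+3²) = √18 ≈ 4.2426, ∠ = arctan(3/3) ≈ 45.00°
pole (s+343): 343 + j3 → |·| = √(343²+3²) = √117658 ≈ 343.01, ∠ = arctan(3/343) ≈ 0.50°
|G| = 50 · 4.2426 / 343.01 ≈ 0.61844
Gain = 20 log₁₀(0.61844) ≈ -4.17 dB
∠G = 45.00° − 0.50° = 44.50°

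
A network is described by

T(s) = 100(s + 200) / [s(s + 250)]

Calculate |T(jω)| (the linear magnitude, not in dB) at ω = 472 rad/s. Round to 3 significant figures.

At s = jω = j472:
zero (s+200): 200 + j472 → |·| = √(200²+472²) = √262784 ≈ 512.62, ∠ = arctan(472/200) ≈ 67.04°
pole (s+250): 250 + j472 → |·| = √(250²+472²) = √285284 ≈ 534.12, ∠ = arctan(472/250) ≈ 62.09°
pole at origin: |s| = 472, ∠ = 90.00° (in denominator)
|T| = 100 · 512.62 / 2.521e+05 ≈ 0.20334

0.203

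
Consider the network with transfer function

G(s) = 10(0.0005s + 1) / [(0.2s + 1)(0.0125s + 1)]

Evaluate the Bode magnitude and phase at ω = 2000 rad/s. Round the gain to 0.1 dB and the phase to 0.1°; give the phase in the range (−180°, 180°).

At ω = 2000 rad/s:
zero (1 + j2000·0.0005) = 1 + j1 → |·| ≈ 1.4142, ∠ ≈ 45.00°
pole (1 + j2000·0.2) = 1 + j400 → |·| ≈ 400, ∠ ≈ 89.86°
pole (1 + j2000·0.0125) = 1 + j25 → |·| ≈ 25.02, ∠ ≈ 87.71°
|G| = 10 · 1.4142 / (400 · 25.02) ≈ 0.0014131
Gain = 20 log₁₀(0.0014131) ≈ -57.00 dB
∠G = (45.00°) − (89.86° + 87.71°) = -132.57°

-57.0 dB, -132.6°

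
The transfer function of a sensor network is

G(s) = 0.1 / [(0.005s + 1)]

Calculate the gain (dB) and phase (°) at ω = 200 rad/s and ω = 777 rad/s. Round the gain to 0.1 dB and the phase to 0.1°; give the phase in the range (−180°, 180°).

At ω = 200 rad/s:
pole (1 + j200·0.005) = 1 + j1 → |·| ≈ 1.4142, ∠ ≈ 45.00°
|G| = 0.1 · 1 / (1.4142) ≈ 0.070711
Gain = 20 log₁₀(0.070711) ≈ -23.01 dB
∠G = (0°) − (45.00°) = -45.00°

At ω = 777 rad/s:
pole (1 + j777·0.005) = 1 + j3.885 → |·| ≈ 4.0116, ∠ ≈ 75.57°
|G| = 0.1 · 1 / (4.0116) ≈ 0.024928
Gain = 20 log₁₀(0.024928) ≈ -32.07 dB
∠G = (0°) − (75.57°) = -75.57°

ω = 200: -23.0 dB, -45.0°; ω = 777: -32.1 dB, -75.6°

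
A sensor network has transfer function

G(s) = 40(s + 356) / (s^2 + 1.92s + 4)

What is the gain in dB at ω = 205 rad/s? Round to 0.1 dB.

-8.2 dB

At s = jω = j205:
zero (s+356): 356 + j205 → |·| = √(356²+205²) = √168761 ≈ 410.81, ∠ = arctan(205/356) ≈ 29.94°
quadratic: (j205)² + 1.92·j205 + 4 = -42021 + j393.6 → |·| ≈ 42023, ∠ ≈ 179.46°
|G| = 40 · 410.81 / 42023 ≈ 0.39103
Gain = 20 log₁₀(0.39103) ≈ -8.16 dB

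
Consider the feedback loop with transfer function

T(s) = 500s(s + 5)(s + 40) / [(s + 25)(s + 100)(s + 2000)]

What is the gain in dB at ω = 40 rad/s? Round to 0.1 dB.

At s = jω = j40:
zero (s+5): 5 + j40 → |·| = √(5²+40²) = √1625 ≈ 40.311, ∠ = arctan(40/5) ≈ 82.87°
zero (s+40): 40 + j40 → |·| = √(40²+40²) = √3200 ≈ 56.569, ∠ = arctan(40/40) ≈ 45.00°
zero at origin: s = j40 → |·| = 40, ∠ = 90.00°
pole (s+25): 25 + j40 → |·| = √(25²+40²) = √2225 ≈ 47.17, ∠ = arctan(40/25) ≈ 57.99°
pole (s+100): 100 + j40 → |·| = √(100²+40²) = √11600 ≈ 107.7, ∠ = arctan(40/100) ≈ 21.80°
pole (s+2000): 2000 + j40 → |·| = √(2000²+40²) = √4001600 ≈ 2000.4, ∠ = arctan(40/2000) ≈ 1.15°
|T| = 500 · 91214 / 1.0162e+07 ≈ 4.488
Gain = 20 log₁₀(4.488) ≈ 13.04 dB

13.0 dB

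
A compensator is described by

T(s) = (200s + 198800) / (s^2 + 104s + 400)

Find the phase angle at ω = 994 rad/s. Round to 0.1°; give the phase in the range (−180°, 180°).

-129.0°

Substitute s = j994:
Numerator: 200(j994) + 198800 = 198800 + j198800
Denominator: (j994)^2 + 104(j994) + 400 = -987636 + j103376
|N| = √(198800² + 198800²) ≈ 2.8115e+05, ∠N ≈ 45.00°
|D| = √(987636² + 103376²) ≈ 9.9303e+05, ∠D ≈ 174.02°
∠T = 45.00° − 174.02° = -129.02°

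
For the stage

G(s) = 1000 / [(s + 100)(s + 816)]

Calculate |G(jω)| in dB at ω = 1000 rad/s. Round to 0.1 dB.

At s = jω = j1000:
pole (s+100): 100 + j1000 → |·| = √(100²+1000²) = √1010000 ≈ 1005, ∠ = arctan(1000/100) ≈ 84.29°
pole (s+816): 816 + j1000 → |·| = √(816²+1000²) = √1665856 ≈ 1290.7, ∠ = arctan(1000/816) ≈ 50.79°
|G| = 1000 / 1.2972e+06 ≈ 0.00077089
Gain = 20 log₁₀(0.00077089) ≈ -62.26 dB

-62.3 dB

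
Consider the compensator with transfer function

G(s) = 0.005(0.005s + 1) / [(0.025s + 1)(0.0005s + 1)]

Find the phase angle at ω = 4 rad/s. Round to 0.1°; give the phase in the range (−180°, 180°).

-4.7°

At ω = 4 rad/s:
zero (1 + j4·0.005) = 1 + j0.02 → |·| ≈ 1.0002, ∠ ≈ 1.15°
pole (1 + j4·0.025) = 1 + j0.1 → |·| ≈ 1.005, ∠ ≈ 5.71°
pole (1 + j4·0.0005) = 1 + j0.002 → |·| ≈ 1, ∠ ≈ 0.11°
∠G = (1.15°) − (5.71° + 0.11°) = -4.67°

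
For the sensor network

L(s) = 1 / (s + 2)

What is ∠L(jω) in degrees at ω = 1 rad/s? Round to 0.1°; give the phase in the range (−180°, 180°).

Substitute s = j1:
Numerator: 1 = 1 + j0
Denominator: (j1) + 2 = 2 + j1
|N| = √(1² + 0²) ≈ 1, ∠N ≈ 0.00°
|D| = √(2² + 1²) ≈ 2.2361, ∠D ≈ 26.57°
∠L = 0.00° − 26.57° = -26.57°

-26.6°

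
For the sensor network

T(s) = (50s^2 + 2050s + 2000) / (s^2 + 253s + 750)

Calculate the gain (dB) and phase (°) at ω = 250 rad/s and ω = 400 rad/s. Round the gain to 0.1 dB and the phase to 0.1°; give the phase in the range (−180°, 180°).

Substitute s = j250:
Numerator: 50(j250)^2 + 2050(j250) + 2000 = -3123000 + j512500
Denominator: (j250)^2 + 253(j250) + 750 = -61750 + j63250
|N| = √(3123000² + 512500²) ≈ 3.1648e+06, ∠N ≈ 170.68°
|D| = √(61750² + 63250²) ≈ 88395, ∠D ≈ 134.31°
|T| = 3.1648e+06 / 88395 ≈ 35.803
Gain = 20 log₁₀(35.803) ≈ 31.08 dB
∠T = 170.68° − 134.31° = 36.37°

Substitute s = j400:
Numerator: 50(j400)^2 + 2050(j400) + 2000 = -7998000 + j820000
Denominator: (j400)^2 + 253(j400) + 750 = -159250 + j101200
|N| = √(7998000² + 820000²) ≈ 8.0399e+06, ∠N ≈ 174.15°
|D| = √(159250² + 101200²) ≈ 1.8868e+05, ∠D ≈ 147.56°
|T| = 8.0399e+06 / 1.8868e+05 ≈ 42.611
Gain = 20 log₁₀(42.611) ≈ 32.59 dB
∠T = 174.15° − 147.56° = 26.59°

ω = 250: 31.1 dB, 36.4°; ω = 400: 32.6 dB, 26.6°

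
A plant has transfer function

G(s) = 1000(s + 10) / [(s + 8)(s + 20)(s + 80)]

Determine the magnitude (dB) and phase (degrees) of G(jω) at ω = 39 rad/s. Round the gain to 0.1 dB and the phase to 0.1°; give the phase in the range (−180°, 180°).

At s = jω = j39:
zero (s+10): 10 + j39 → |·| = √(10²+39²) = √1621 ≈ 40.262, ∠ = arctan(39/10) ≈ 75.62°
pole (s+8): 8 + j39 → |·| = √(8²+39²) = √1585 ≈ 39.812, ∠ = arctan(39/8) ≈ 78.41°
pole (s+20): 20 + j39 → |·| = √(20²+39²) = √1921 ≈ 43.829, ∠ = arctan(39/20) ≈ 62.85°
pole (s+80): 80 + j39 → |·| = √(80²+39²) = √7921 ≈ 89, ∠ = arctan(39/80) ≈ 25.99°
|G| = 1000 · 40.262 / 1.553e+05 ≈ 0.25925
Gain = 20 log₁₀(0.25925) ≈ -11.73 dB
∠G = 75.62° − 167.25° = -91.63°

-11.7 dB, -91.6°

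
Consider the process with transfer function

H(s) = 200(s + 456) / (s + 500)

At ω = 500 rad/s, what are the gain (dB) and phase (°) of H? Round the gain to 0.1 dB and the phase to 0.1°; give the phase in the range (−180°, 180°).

At s = jω = j500:
zero (s+456): 456 + j500 → |·| = √(456²+500²) = √457936 ≈ 676.71, ∠ = arctan(500/456) ≈ 47.64°
pole (s+500): 500 + j500 → |·| = √(500²+500²) = √500000 ≈ 707.11, ∠ = arctan(500/500) ≈ 45.00°
|H| = 200 · 676.71 / 707.11 ≈ 191.4
Gain = 20 log₁₀(191.4) ≈ 45.64 dB
∠H = 47.64° − 45.00° = 2.64°

45.6 dB, 2.6°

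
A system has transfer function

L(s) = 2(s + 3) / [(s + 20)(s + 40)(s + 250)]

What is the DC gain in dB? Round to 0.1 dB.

L(0) = 2·3 / (20·40·250) ≈ 3e-05
20 log₁₀(3e-05) ≈ -90.46 dB

-90.5 dB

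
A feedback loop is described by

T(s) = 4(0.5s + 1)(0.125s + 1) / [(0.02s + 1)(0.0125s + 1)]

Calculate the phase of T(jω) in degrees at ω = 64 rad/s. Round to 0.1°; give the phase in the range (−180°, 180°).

At ω = 64 rad/s:
zero (1 + j64·0.5) = 1 + j32 → |·| ≈ 32.016, ∠ ≈ 88.21°
zero (1 + j64·0.125) = 1 + j8 → |·| ≈ 8.0623, ∠ ≈ 82.87°
pole (1 + j64·0.02) = 1 + j1.28 → |·| ≈ 1.6243, ∠ ≈ 52.00°
pole (1 + j64·0.0125) = 1 + j0.8 → |·| ≈ 1.2806, ∠ ≈ 38.66°
∠T = (88.21° + 82.87°) − (52.00° + 38.66°) = 80.42°

80.4°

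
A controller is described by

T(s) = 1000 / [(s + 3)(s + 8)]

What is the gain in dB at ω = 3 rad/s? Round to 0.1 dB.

28.8 dB

At s = jω = j3:
pole (s+3): 3 + j3 → |·| = √(3²+3²) = √18 ≈ 4.2426, ∠ = arctan(3/3) ≈ 45.00°
pole (s+8): 8 + j3 → |·| = √(8²+3²) = √73 ≈ 8.544, ∠ = arctan(3/8) ≈ 20.56°
|T| = 1000 / 36.249 ≈ 27.587
Gain = 20 log₁₀(27.587) ≈ 28.81 dB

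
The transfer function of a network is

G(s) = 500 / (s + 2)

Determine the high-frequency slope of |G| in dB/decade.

Each pole contributes −20 dB/decade at high frequency; each zero contributes +20 dB/decade.
Net: 0 zero(s) − 1 pole(s) → -20 dB/decade.

-20 dB/decade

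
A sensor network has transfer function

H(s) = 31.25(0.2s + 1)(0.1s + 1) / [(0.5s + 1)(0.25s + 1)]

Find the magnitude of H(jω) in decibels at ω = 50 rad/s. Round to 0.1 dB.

At ω = 50 rad/s:
zero (1 + j50·0.2) = 1 + j10 → |·| ≈ 10.05, ∠ ≈ 84.29°
zero (1 + j50·0.1) = 1 + j5 → |·| ≈ 5.099, ∠ ≈ 78.69°
pole (1 + j50·0.5) = 1 + j25 → |·| ≈ 25.02, ∠ ≈ 87.71°
pole (1 + j50·0.25) = 1 + j12.5 → |·| ≈ 12.54, ∠ ≈ 85.43°
|H| = 31.25 · 10.05 · 5.099 / (25.02 · 12.54) ≈ 5.1041
Gain = 20 log₁₀(5.1041) ≈ 14.16 dB

14.2 dB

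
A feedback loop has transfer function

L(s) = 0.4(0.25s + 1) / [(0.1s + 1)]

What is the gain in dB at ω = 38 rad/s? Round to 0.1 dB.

At ω = 38 rad/s:
zero (1 + j38·0.25) = 1 + j9.5 → |·| ≈ 9.5525, ∠ ≈ 83.99°
pole (1 + j38·0.1) = 1 + j3.8 → |·| ≈ 3.9294, ∠ ≈ 75.26°
|L| = 0.4 · 9.5525 / (3.9294) ≈ 0.97241
Gain = 20 log₁₀(0.97241) ≈ -0.24 dB

-0.2 dB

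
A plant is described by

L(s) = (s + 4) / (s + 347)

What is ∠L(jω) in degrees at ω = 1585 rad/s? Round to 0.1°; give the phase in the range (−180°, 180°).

12.2°

Substitute s = j1585:
Numerator: (j1585) + 4 = 4 + j1585
Denominator: (j1585) + 347 = 347 + j1585
|N| = √(4² + 1585²) ≈ 1585, ∠N ≈ 89.86°
|D| = √(347² + 1585²) ≈ 1622.5, ∠D ≈ 77.65°
∠L = 89.86° − 77.65° = 12.21°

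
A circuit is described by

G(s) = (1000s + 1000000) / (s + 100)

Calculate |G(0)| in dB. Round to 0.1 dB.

G(0) = 1000000 / 100 = 10000
20 log₁₀(10000) ≈ 80.00 dB

80.0 dB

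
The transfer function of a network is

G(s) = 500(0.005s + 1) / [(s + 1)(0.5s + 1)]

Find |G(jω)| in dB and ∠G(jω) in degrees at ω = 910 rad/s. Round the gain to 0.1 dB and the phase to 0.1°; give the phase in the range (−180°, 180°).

-45.0 dB, -102.2°

At ω = 910 rad/s:
zero (1 + j910·0.005) = 1 + j4.55 → |·| ≈ 4.6586, ∠ ≈ 77.60°
pole (1 + j910·1) = 1 + j910 → |·| ≈ 910, ∠ ≈ 89.94°
pole (1 + j910·0.5) = 1 + j455 → |·| ≈ 455, ∠ ≈ 89.87°
|G| = 500 · 4.6586 / (910 · 455) ≈ 0.0056256
Gain = 20 log₁₀(0.0056256) ≈ -45.00 dB
∠G = (77.60°) − (89.94° + 89.87°) = -102.21°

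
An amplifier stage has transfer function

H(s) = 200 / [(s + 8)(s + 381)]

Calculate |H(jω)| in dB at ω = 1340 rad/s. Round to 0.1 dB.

At s = jω = j1340:
pole (s+8): 8 + j1340 → |·| = √(8²+1340²) = √1795664 ≈ 1340, ∠ = arctan(1340/8) ≈ 89.66°
pole (s+381): 381 + j1340 → |·| = √(381²+1340²) = √1940761 ≈ 1393.1, ∠ = arctan(1340/381) ≈ 74.13°
|H| = 200 / 1.8668e+06 ≈ 0.00010714
Gain = 20 log₁₀(0.00010714) ≈ -79.40 dB

-79.4 dB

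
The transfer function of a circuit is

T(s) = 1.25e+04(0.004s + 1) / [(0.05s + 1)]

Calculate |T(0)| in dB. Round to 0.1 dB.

81.9 dB

T(0) = 1.25e+04 · 1 / 1 = 12500
20 log₁₀(12500) ≈ 81.94 dB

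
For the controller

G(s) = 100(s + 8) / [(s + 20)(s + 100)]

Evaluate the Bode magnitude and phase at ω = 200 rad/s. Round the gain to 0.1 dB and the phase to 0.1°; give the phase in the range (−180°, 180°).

At s = jω = j200:
zero (s+8): 8 + j200 → |·| = √(8²+200²) = √40064 ≈ 200.16, ∠ = arctan(200/8) ≈ 87.71°
pole (s+20): 20 + j200 → |·| = √(20²+200²) = √40400 ≈ 201, ∠ = arctan(200/20) ≈ 84.29°
pole (s+100): 100 + j200 → |·| = √(100²+200²) = √50000 ≈ 223.61, ∠ = arctan(200/100) ≈ 63.43°
|G| = 100 · 200.16 / 44946 ≈ 0.44533
Gain = 20 log₁₀(0.44533) ≈ -7.03 dB
∠G = 87.71° − 147.72° = -60.01°

-7.0 dB, -60.0°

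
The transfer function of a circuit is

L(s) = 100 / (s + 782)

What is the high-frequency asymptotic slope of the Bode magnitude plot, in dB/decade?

Each pole contributes −20 dB/decade at high frequency; each zero contributes +20 dB/decade.
Net: 0 zero(s) − 1 pole(s) → -20 dB/decade.

-20 dB/decade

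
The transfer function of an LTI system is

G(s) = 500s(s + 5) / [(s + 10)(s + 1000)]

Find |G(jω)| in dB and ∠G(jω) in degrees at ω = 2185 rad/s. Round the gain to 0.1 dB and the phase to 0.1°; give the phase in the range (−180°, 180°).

53.2 dB, 24.7°

At s = jω = j2185:
zero (s+5): 5 + j2185 → |·| = √(5²+2185²) = √4774250 ≈ 2185, ∠ = arctan(2185/5) ≈ 89.87°
zero at origin: s = j2185 → |·| = 2185, ∠ = 90.00°
pole (s+10): 10 + j2185 → |·| = √(10²+2185²) = √4774325 ≈ 2185, ∠ = arctan(2185/10) ≈ 89.74°
pole (s+1000): 1000 + j2185 → |·| = √(1000²+2185²) = √5774225 ≈ 2403, ∠ = arctan(2185/1000) ≈ 65.41°
|G| = 500 · 4.7742e+06 / 5.2506e+06 ≈ 454.63
Gain = 20 log₁₀(454.63) ≈ 53.15 dB
∠G = 179.87° − 155.15° = 24.72°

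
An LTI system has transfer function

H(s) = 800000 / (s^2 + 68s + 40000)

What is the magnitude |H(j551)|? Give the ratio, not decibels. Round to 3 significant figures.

At s = jω = j551:
quadratic: (j551)² + 68·j551 + 40000 = -263601 + j37468 → |·| ≈ 2.6625e+05, ∠ ≈ 171.91°
|H| = 800000 / 2.6625e+05 ≈ 3.0047

3.00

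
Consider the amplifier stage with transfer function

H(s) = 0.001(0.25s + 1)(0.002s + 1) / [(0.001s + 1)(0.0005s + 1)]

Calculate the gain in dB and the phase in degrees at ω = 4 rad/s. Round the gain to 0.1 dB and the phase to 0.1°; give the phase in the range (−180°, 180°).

-57.0 dB, 45.1°

At ω = 4 rad/s:
zero (1 + j4·0.25) = 1 + j1 → |·| ≈ 1.4142, ∠ ≈ 45.00°
zero (1 + j4·0.002) = 1 + j0.008 → |·| ≈ 1, ∠ ≈ 0.46°
pole (1 + j4·0.001) = 1 + j0.004 → |·| ≈ 1, ∠ ≈ 0.23°
pole (1 + j4·0.0005) = 1 + j0.002 → |·| ≈ 1, ∠ ≈ 0.11°
|H| = 0.001 · 1.4142 · 1 / (1 · 1) ≈ 0.0014142
Gain = 20 log₁₀(0.0014142) ≈ -56.99 dB
∠H = (45.00° + 0.46°) − (0.23° + 0.11°) = 45.12°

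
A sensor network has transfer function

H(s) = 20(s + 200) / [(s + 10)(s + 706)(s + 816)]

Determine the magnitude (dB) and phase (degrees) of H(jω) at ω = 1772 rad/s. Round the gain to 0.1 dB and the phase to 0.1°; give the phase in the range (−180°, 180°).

At s = jω = j1772:
zero (s+200): 200 + j1772 → |·| = √(200²+1772²) = √3179984 ≈ 1783.3, ∠ = arctan(1772/200) ≈ 83.56°
pole (s+10): 10 + j1772 → |·| = √(10²+1772²) = √3140084 ≈ 1772, ∠ = arctan(1772/10) ≈ 89.68°
pole (s+706): 706 + j1772 → |·| = √(706²+1772²) = √3638420 ≈ 1907.5, ∠ = arctan(1772/706) ≈ 68.28°
pole (s+816): 816 + j1772 → |·| = √(816²+1772²) = √3805840 ≈ 1950.9, ∠ = arctan(1772/816) ≈ 65.27°
|H| = 20 · 1783.3 / 6.5942e+09 ≈ 5.4087e-06
Gain = 20 log₁₀(5.4087e-06) ≈ -105.34 dB
∠H = 83.56° − 223.23° = -139.67°

-105.3 dB, -139.7°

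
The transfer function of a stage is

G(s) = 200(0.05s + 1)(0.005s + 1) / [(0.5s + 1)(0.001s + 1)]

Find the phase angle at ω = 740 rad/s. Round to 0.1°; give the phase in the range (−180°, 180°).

At ω = 740 rad/s:
zero (1 + j740·0.05) = 1 + j37 → |·| ≈ 37.014, ∠ ≈ 88.45°
zero (1 + j740·0.005) = 1 + j3.7 → |·| ≈ 3.8328, ∠ ≈ 74.88°
pole (1 + j740·0.5) = 1 + j370 → |·| ≈ 370, ∠ ≈ 89.85°
pole (1 + j740·0.001) = 1 + j0.74 → |·| ≈ 1.244, ∠ ≈ 36.50°
∠G = (88.45° + 74.88°) − (89.85° + 36.50°) = 36.98°

37.0°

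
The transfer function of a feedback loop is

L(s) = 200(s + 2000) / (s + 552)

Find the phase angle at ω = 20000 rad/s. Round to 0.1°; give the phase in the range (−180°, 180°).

-4.1°

At s = jω = j20000:
zero (s+2000): 2000 + j20000 → |·| = √(2000²+20000²) = √404000000 ≈ 20100, ∠ = arctan(20000/2000) ≈ 84.29°
pole (s+552): 552 + j20000 → |·| = √(552²+20000²) = √400304704 ≈ 20008, ∠ = arctan(20000/552) ≈ 88.42°
∠L = 84.29° − 88.42° = -4.13°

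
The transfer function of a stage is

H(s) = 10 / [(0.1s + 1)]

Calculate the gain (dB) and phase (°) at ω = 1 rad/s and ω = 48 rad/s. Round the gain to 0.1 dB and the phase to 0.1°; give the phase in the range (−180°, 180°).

ω = 1: 20.0 dB, -5.7°; ω = 48: 6.2 dB, -78.2°

At ω = 1 rad/s:
pole (1 + j1·0.1) = 1 + j0.1 → |·| ≈ 1.005, ∠ ≈ 5.71°
|H| = 10 · 1 / (1.005) ≈ 9.9502
Gain = 20 log₁₀(9.9502) ≈ 19.96 dB
∠H = (0°) − (5.71°) = -5.71°

At ω = 48 rad/s:
pole (1 + j48·0.1) = 1 + j4.8 → |·| ≈ 4.9031, ∠ ≈ 78.23°
|H| = 10 · 1 / (4.9031) ≈ 2.0395
Gain = 20 log₁₀(2.0395) ≈ 6.19 dB
∠H = (0°) − (78.23°) = -78.23°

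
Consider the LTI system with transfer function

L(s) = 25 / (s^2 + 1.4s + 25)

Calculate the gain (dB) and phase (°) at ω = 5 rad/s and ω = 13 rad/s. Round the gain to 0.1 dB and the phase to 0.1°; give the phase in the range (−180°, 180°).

At s = jω = j5:
quadratic: (j5)² + 1.4·j5 + 25 = 0 + j7 → |·| ≈ 7, ∠ ≈ 90.00°
|L| = 25 / 7 ≈ 3.5714
Gain = 20 log₁₀(3.5714) ≈ 11.06 dB
∠L = 0.00° − 90.00° = -90.00°

At s = jω = j13:
quadratic: (j13)² + 1.4·j13 + 25 = -144 + j18.2 → |·| ≈ 145.15, ∠ ≈ 172.80°
|L| = 25 / 145.15 ≈ 0.17224
Gain = 20 log₁₀(0.17224) ≈ -15.28 dB
∠L = 0.00° − 172.80° = -172.80°

ω = 5: 11.1 dB, -90.0°; ω = 13: -15.3 dB, -172.8°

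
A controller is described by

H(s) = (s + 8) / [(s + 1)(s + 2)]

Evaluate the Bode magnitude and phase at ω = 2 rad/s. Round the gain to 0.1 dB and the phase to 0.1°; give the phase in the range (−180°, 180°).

At s = jω = j2:
zero (s+8): 8 + j2 → |·| = √(8²+2²) = √68 ≈ 8.2462, ∠ = arctan(2/8) ≈ 14.04°
pole (s+1): 1 + j2 → |·| = √(1²+2²) = √5 ≈ 2.2361, ∠ = arctan(2/1) ≈ 63.43°
pole (s+2): 2 + j2 → |·| = √(2²+2²) = √8 ≈ 2.8284, ∠ = arctan(2/2) ≈ 45.00°
|H| = 1 · 8.2462 / 6.3246 ≈ 1.3038
Gain = 20 log₁₀(1.3038) ≈ 2.30 dB
∠H = 14.04° − 108.43° = -94.39°

2.3 dB, -94.4°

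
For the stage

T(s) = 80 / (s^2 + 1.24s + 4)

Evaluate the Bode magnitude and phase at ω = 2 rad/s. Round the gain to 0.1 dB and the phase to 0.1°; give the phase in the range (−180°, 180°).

30.2 dB, -90.0°

At s = jω = j2:
quadratic: (j2)² + 1.24·j2 + 4 = 0 + j2.48 → |·| ≈ 2.48, ∠ ≈ 90.00°
|T| = 80 / 2.48 ≈ 32.258
Gain = 20 log₁₀(32.258) ≈ 30.17 dB
∠T = 0.00° − 90.00° = -90.00°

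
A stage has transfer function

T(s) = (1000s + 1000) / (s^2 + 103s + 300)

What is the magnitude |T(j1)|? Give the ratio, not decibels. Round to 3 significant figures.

Substitute s = j1:
Numerator: 1000(j1) + 1000 = 1000 + j1000
Denominator: (j1)^2 + 103(j1) + 300 = 299 + j103
|N| = √(1000² + 1000²) ≈ 1414.2, ∠N ≈ 45.00°
|D| = √(299² + 103²) ≈ 316.24, ∠D ≈ 19.01°
|T| = 1414.2 / 316.24 ≈ 4.4719

4.47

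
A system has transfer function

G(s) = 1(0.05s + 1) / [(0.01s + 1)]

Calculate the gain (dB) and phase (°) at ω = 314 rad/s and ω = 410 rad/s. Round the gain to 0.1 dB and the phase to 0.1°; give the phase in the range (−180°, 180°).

At ω = 314 rad/s:
zero (1 + j314·0.05) = 1 + j15.7 → |·| ≈ 15.732, ∠ ≈ 86.36°
pole (1 + j314·0.01) = 1 + j3.14 → |·| ≈ 3.2954, ∠ ≈ 72.33°
|G| = 1 · 15.732 / (3.2954) ≈ 4.7739
Gain = 20 log₁₀(4.7739) ≈ 13.58 dB
∠G = (86.36°) − (72.33°) = 14.03°

At ω = 410 rad/s:
zero (1 + j410·0.05) = 1 + j20.5 → |·| ≈ 20.524, ∠ ≈ 87.21°
pole (1 + j410·0.01) = 1 + j4.1 → |·| ≈ 4.2202, ∠ ≈ 76.29°
|G| = 1 · 20.524 / (4.2202) ≈ 4.8633
Gain = 20 log₁₀(4.8633) ≈ 13.74 dB
∠G = (87.21°) − (76.29°) = 10.92°

ω = 314: 13.6 dB, 14.0°; ω = 410: 13.7 dB, 10.9°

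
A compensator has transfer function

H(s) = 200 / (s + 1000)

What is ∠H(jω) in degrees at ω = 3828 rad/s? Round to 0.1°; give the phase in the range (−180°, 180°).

-75.4°

At s = jω = j3828:
pole (s+1000): 1000 + j3828 → |·| = √(1000²+3828²) = √15653584 ≈ 3956.5, ∠ = arctan(3828/1000) ≈ 75.36°
∠H = 0.00° − 75.36° = -75.36°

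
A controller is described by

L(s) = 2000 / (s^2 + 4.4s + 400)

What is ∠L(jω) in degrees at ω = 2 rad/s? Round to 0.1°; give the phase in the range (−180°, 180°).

At s = jω = j2:
quadratic: (j2)² + 4.4·j2 + 400 = 396 + j8.8 → |·| ≈ 396.1, ∠ ≈ 1.27°
∠L = 0.00° − 1.27° = -1.27°

-1.3°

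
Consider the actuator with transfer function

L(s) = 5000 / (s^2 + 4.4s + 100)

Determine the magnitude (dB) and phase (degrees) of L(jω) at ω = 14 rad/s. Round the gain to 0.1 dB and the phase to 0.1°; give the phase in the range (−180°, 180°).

At s = jω = j14:
quadratic: (j14)² + 4.4·j14 + 100 = -96 + j61.6 → |·| ≈ 114.06, ∠ ≈ 147.31°
|L| = 5000 / 114.06 ≈ 43.837
Gain = 20 log₁₀(43.837) ≈ 32.84 dB
∠L = 0.00° − 147.31° = -147.31°

32.8 dB, -147.3°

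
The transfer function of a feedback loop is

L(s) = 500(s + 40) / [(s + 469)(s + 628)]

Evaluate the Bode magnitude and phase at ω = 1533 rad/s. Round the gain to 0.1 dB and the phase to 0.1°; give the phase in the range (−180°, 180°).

At s = jω = j1533:
zero (s+40): 40 + j1533 → |·| = √(40²+1533²) = √2351689 ≈ 1533.5, ∠ = arctan(1533/40) ≈ 88.51°
pole (s+469): 469 + j1533 → |·| = √(469²+1533²) = √2570050 ≈ 1603.1, ∠ = arctan(1533/469) ≈ 72.99°
pole (s+628): 628 + j1533 → |·| = √(628²+1533²) = √2744473 ≈ 1656.6, ∠ = arctan(1533/628) ≈ 67.72°
|L| = 500 · 1533.5 / 2.6557e+06 ≈ 0.28872
Gain = 20 log₁₀(0.28872) ≈ -10.79 dB
∠L = 88.51° − 140.71° = -52.20°

-10.8 dB, -52.2°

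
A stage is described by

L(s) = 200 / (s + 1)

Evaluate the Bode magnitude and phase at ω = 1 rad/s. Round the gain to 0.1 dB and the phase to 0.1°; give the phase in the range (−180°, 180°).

At s = jω = j1:
pole (s+1): 1 + j1 → |·| = √(1²+1²) = √2 ≈ 1.4142, ∠ = arctan(1/1) ≈ 45.00°
|L| = 200 / 1.4142 ≈ 141.42
Gain = 20 log₁₀(141.42) ≈ 43.01 dB
∠L = 0.00° − 45.00° = -45.00°

43.0 dB, -45.0°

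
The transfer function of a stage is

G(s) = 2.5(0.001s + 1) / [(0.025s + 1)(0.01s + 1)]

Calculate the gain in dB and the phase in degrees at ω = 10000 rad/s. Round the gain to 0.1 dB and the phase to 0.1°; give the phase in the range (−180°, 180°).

At ω = 10000 rad/s:
zero (1 + j10000·0.001) = 1 + j10 → |·| ≈ 10.05, ∠ ≈ 84.29°
pole (1 + j10000·0.025) = 1 + j250 → |·| ≈ 250, ∠ ≈ 89.77°
pole (1 + j10000·0.01) = 1 + j100 → |·| ≈ 100, ∠ ≈ 89.43°
|G| = 2.5 · 10.05 / (250 · 100) ≈ 0.001005
Gain = 20 log₁₀(0.001005) ≈ -59.96 dB
∠G = (84.29°) − (89.77° + 89.43°) = -94.91°

-60.0 dB, -94.9°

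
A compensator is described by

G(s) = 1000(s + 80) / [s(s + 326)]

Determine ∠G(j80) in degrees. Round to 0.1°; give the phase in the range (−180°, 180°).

At s = jω = j80:
zero (s+80): 80 + j80 → |·| = √(80²+80²) = √12800 ≈ 113.14, ∠ = arctan(80/80) ≈ 45.00°
pole (s+326): 326 + j80 → |·| = √(326²+80²) = √112676 ≈ 335.67, ∠ = arctan(80/326) ≈ 13.79°
pole at origin: |s| = 80, ∠ = 90.00° (in denominator)
∠G = 45.00° − 103.79° = -58.79°

-58.8°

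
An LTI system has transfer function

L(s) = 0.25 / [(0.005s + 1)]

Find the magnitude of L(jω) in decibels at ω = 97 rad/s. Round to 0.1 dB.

At ω = 97 rad/s:
pole (1 + j97·0.005) = 1 + j0.485 → |·| ≈ 1.1114, ∠ ≈ 25.87°
|L| = 0.25 · 1 / (1.1114) ≈ 0.22494
Gain = 20 log₁₀(0.22494) ≈ -12.96 dB

-13.0 dB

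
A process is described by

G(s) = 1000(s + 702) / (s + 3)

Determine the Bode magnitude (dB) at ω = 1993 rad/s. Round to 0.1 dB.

60.5 dB

At s = jω = j1993:
zero (s+702): 702 + j1993 → |·| = √(702²+1993²) = √4464853 ≈ 2113, ∠ = arctan(1993/702) ≈ 70.60°
pole (s+3): 3 + j1993 → |·| = √(3²+1993²) = √3972058 ≈ 1993, ∠ = arctan(1993/3) ≈ 89.91°
|G| = 1000 · 2113 / 1993 ≈ 1060.2
Gain = 20 log₁₀(1060.2) ≈ 60.51 dB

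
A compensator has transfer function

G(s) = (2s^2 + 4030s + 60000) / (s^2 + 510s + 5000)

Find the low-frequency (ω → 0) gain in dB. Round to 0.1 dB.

21.6 dB

G(0) = 60000 / 5000 = 12
20 log₁₀(12) ≈ 21.58 dB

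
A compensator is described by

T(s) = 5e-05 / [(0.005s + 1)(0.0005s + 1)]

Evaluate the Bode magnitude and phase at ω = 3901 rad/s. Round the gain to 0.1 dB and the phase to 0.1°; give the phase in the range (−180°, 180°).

At ω = 3901 rad/s:
pole (1 + j3901·0.005) = 1 + j19.505 → |·| ≈ 19.531, ∠ ≈ 87.07°
pole (1 + j3901·0.0005) = 1 + j1.9505 → |·| ≈ 2.1919, ∠ ≈ 62.86°
|T| = 5e-05 · 1 / (19.531 · 2.1919) ≈ 1.168e-06
Gain = 20 log₁₀(1.168e-06) ≈ -118.65 dB
∠T = (0°) − (87.07° + 62.86°) = -149.93°

-118.7 dB, -149.9°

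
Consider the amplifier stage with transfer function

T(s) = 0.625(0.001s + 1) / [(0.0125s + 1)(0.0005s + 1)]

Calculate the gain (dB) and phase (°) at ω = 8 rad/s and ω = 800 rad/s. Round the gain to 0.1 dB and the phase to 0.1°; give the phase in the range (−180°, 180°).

At ω = 8 rad/s:
zero (1 + j8·0.001) = 1 + j0.008 → |·| ≈ 1, ∠ ≈ 0.46°
pole (1 + j8·0.0125) = 1 + j0.1 → |·| ≈ 1.005, ∠ ≈ 5.71°
pole (1 + j8·0.0005) = 1 + j0.004 → |·| ≈ 1, ∠ ≈ 0.23°
|T| = 0.625 · 1 / (1.005 · 1) ≈ 0.62189
Gain = 20 log₁₀(0.62189) ≈ -4.13 dB
∠T = (0.46°) − (5.71° + 0.23°) = -5.48°

At ω = 800 rad/s:
zero (1 + j800·0.001) = 1 + j0.8 → |·| ≈ 1.2806, ∠ ≈ 38.66°
pole (1 + j800·0.0125) = 1 + j10 → |·| ≈ 10.05, ∠ ≈ 84.29°
pole (1 + j800·0.0005) = 1 + j0.4 → |·| ≈ 1.077, ∠ ≈ 21.80°
|T| = 0.625 · 1.2806 / (10.05 · 1.077) ≈ 0.073945
Gain = 20 log₁₀(0.073945) ≈ -22.62 dB
∠T = (38.66°) − (84.29° + 21.80°) = -67.43°

ω = 8: -4.1 dB, -5.5°; ω = 800: -22.6 dB, -67.4°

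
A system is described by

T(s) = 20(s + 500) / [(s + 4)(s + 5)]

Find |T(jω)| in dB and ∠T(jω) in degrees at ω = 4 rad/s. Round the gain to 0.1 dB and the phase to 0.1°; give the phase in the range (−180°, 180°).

At s = jω = j4:
zero (s+500): 500 + j4 → |·| = √(500²+4²) = √250016 ≈ 500.02, ∠ = arctan(4/500) ≈ 0.46°
pole (s+4): 4 + j4 → |·| = √(4²+4²) = √32 ≈ 5.6569, ∠ = arctan(4/4) ≈ 45.00°
pole (s+5): 5 + j4 → |·| = √(5²+4²) = √41 ≈ 6.4031, ∠ = arctan(4/5) ≈ 38.66°
|T| = 20 · 500.02 / 36.222 ≈ 276.09
Gain = 20 log₁₀(276.09) ≈ 48.82 dB
∠T = 0.46° − 83.66° = -83.20°

48.8 dB, -83.2°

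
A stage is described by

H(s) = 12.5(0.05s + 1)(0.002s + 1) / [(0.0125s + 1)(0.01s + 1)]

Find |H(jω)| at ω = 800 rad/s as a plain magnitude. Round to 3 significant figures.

11.6

At ω = 800 rad/s:
zero (1 + j800·0.05) = 1 + j40 → |·| ≈ 40.012, ∠ ≈ 88.57°
zero (1 + j800·0.002) = 1 + j1.6 → |·| ≈ 1.8868, ∠ ≈ 57.99°
pole (1 + j800·0.0125) = 1 + j10 → |·| ≈ 10.05, ∠ ≈ 84.29°
pole (1 + j800·0.01) = 1 + j8 → |·| ≈ 8.0623, ∠ ≈ 82.87°
|H| = 12.5 · 40.012 · 1.8868 / (10.05 · 8.0623) ≈ 11.647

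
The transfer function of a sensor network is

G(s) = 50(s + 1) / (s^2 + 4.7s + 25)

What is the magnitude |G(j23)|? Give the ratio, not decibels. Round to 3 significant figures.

At s = jω = j23:
zero (s+1): 1 + j23 → |·| = √(1²+23²) = √530 ≈ 23.022, ∠ = arctan(23/1) ≈ 87.51°
quadratic: (j23)² + 4.7·j23 + 25 = -504 + j108.1 → |·| ≈ 515.46, ∠ ≈ 167.89°
|G| = 50 · 23.022 / 515.46 ≈ 2.2332

2.23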